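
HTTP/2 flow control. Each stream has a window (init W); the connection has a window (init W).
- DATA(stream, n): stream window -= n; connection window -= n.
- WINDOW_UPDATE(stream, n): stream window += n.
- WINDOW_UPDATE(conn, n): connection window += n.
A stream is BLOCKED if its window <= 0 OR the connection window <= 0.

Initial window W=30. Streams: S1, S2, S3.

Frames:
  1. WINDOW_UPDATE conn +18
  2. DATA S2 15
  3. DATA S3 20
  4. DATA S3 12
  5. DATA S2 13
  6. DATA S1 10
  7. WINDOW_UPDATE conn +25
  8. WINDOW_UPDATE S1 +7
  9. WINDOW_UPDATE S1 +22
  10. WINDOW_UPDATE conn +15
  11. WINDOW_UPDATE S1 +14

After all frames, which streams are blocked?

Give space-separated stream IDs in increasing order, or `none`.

Op 1: conn=48 S1=30 S2=30 S3=30 blocked=[]
Op 2: conn=33 S1=30 S2=15 S3=30 blocked=[]
Op 3: conn=13 S1=30 S2=15 S3=10 blocked=[]
Op 4: conn=1 S1=30 S2=15 S3=-2 blocked=[3]
Op 5: conn=-12 S1=30 S2=2 S3=-2 blocked=[1, 2, 3]
Op 6: conn=-22 S1=20 S2=2 S3=-2 blocked=[1, 2, 3]
Op 7: conn=3 S1=20 S2=2 S3=-2 blocked=[3]
Op 8: conn=3 S1=27 S2=2 S3=-2 blocked=[3]
Op 9: conn=3 S1=49 S2=2 S3=-2 blocked=[3]
Op 10: conn=18 S1=49 S2=2 S3=-2 blocked=[3]
Op 11: conn=18 S1=63 S2=2 S3=-2 blocked=[3]

Answer: S3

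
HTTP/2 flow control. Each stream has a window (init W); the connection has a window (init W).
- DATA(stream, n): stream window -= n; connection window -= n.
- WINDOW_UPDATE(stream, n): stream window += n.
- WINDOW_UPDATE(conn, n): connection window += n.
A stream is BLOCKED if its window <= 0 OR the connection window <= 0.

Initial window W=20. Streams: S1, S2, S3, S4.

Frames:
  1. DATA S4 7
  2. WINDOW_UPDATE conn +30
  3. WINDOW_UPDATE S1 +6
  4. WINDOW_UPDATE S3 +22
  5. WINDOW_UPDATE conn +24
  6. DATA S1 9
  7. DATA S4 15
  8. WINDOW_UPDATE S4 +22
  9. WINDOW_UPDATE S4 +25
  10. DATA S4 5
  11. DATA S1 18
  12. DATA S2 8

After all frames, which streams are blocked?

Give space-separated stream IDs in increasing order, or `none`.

Op 1: conn=13 S1=20 S2=20 S3=20 S4=13 blocked=[]
Op 2: conn=43 S1=20 S2=20 S3=20 S4=13 blocked=[]
Op 3: conn=43 S1=26 S2=20 S3=20 S4=13 blocked=[]
Op 4: conn=43 S1=26 S2=20 S3=42 S4=13 blocked=[]
Op 5: conn=67 S1=26 S2=20 S3=42 S4=13 blocked=[]
Op 6: conn=58 S1=17 S2=20 S3=42 S4=13 blocked=[]
Op 7: conn=43 S1=17 S2=20 S3=42 S4=-2 blocked=[4]
Op 8: conn=43 S1=17 S2=20 S3=42 S4=20 blocked=[]
Op 9: conn=43 S1=17 S2=20 S3=42 S4=45 blocked=[]
Op 10: conn=38 S1=17 S2=20 S3=42 S4=40 blocked=[]
Op 11: conn=20 S1=-1 S2=20 S3=42 S4=40 blocked=[1]
Op 12: conn=12 S1=-1 S2=12 S3=42 S4=40 blocked=[1]

Answer: S1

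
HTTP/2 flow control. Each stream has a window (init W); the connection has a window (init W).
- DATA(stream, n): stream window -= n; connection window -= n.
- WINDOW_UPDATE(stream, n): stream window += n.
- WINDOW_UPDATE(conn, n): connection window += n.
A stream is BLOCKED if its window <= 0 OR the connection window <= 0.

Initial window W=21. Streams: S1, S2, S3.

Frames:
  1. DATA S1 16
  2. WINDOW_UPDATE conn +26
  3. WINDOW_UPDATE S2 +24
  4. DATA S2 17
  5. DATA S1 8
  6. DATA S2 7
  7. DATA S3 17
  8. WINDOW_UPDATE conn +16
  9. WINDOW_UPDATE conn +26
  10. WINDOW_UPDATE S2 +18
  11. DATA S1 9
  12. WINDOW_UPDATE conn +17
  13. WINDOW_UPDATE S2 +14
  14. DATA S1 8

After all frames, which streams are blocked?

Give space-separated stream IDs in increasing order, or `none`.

Answer: S1

Derivation:
Op 1: conn=5 S1=5 S2=21 S3=21 blocked=[]
Op 2: conn=31 S1=5 S2=21 S3=21 blocked=[]
Op 3: conn=31 S1=5 S2=45 S3=21 blocked=[]
Op 4: conn=14 S1=5 S2=28 S3=21 blocked=[]
Op 5: conn=6 S1=-3 S2=28 S3=21 blocked=[1]
Op 6: conn=-1 S1=-3 S2=21 S3=21 blocked=[1, 2, 3]
Op 7: conn=-18 S1=-3 S2=21 S3=4 blocked=[1, 2, 3]
Op 8: conn=-2 S1=-3 S2=21 S3=4 blocked=[1, 2, 3]
Op 9: conn=24 S1=-3 S2=21 S3=4 blocked=[1]
Op 10: conn=24 S1=-3 S2=39 S3=4 blocked=[1]
Op 11: conn=15 S1=-12 S2=39 S3=4 blocked=[1]
Op 12: conn=32 S1=-12 S2=39 S3=4 blocked=[1]
Op 13: conn=32 S1=-12 S2=53 S3=4 blocked=[1]
Op 14: conn=24 S1=-20 S2=53 S3=4 blocked=[1]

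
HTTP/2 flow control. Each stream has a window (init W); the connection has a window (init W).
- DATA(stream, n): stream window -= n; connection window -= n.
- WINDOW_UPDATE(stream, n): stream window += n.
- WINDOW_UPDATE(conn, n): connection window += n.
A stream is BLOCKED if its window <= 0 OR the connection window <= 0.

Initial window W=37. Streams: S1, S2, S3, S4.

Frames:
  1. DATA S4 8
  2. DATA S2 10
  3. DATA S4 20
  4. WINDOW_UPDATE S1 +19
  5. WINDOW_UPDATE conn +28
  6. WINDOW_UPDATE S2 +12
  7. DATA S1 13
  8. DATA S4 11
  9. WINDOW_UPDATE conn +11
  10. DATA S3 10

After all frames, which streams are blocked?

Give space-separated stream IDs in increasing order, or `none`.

Op 1: conn=29 S1=37 S2=37 S3=37 S4=29 blocked=[]
Op 2: conn=19 S1=37 S2=27 S3=37 S4=29 blocked=[]
Op 3: conn=-1 S1=37 S2=27 S3=37 S4=9 blocked=[1, 2, 3, 4]
Op 4: conn=-1 S1=56 S2=27 S3=37 S4=9 blocked=[1, 2, 3, 4]
Op 5: conn=27 S1=56 S2=27 S3=37 S4=9 blocked=[]
Op 6: conn=27 S1=56 S2=39 S3=37 S4=9 blocked=[]
Op 7: conn=14 S1=43 S2=39 S3=37 S4=9 blocked=[]
Op 8: conn=3 S1=43 S2=39 S3=37 S4=-2 blocked=[4]
Op 9: conn=14 S1=43 S2=39 S3=37 S4=-2 blocked=[4]
Op 10: conn=4 S1=43 S2=39 S3=27 S4=-2 blocked=[4]

Answer: S4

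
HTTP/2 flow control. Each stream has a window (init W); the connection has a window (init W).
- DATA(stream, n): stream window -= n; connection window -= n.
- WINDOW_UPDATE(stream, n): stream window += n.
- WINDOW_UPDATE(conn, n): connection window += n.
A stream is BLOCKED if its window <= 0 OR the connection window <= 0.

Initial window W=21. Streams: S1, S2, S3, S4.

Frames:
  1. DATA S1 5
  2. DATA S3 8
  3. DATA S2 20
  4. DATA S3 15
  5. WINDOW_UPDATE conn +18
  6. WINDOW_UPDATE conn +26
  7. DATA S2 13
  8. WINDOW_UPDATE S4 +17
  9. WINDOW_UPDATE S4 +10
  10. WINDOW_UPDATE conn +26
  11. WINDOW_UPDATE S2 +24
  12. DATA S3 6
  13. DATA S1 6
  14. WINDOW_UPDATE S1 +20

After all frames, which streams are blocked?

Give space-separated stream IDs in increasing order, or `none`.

Answer: S3

Derivation:
Op 1: conn=16 S1=16 S2=21 S3=21 S4=21 blocked=[]
Op 2: conn=8 S1=16 S2=21 S3=13 S4=21 blocked=[]
Op 3: conn=-12 S1=16 S2=1 S3=13 S4=21 blocked=[1, 2, 3, 4]
Op 4: conn=-27 S1=16 S2=1 S3=-2 S4=21 blocked=[1, 2, 3, 4]
Op 5: conn=-9 S1=16 S2=1 S3=-2 S4=21 blocked=[1, 2, 3, 4]
Op 6: conn=17 S1=16 S2=1 S3=-2 S4=21 blocked=[3]
Op 7: conn=4 S1=16 S2=-12 S3=-2 S4=21 blocked=[2, 3]
Op 8: conn=4 S1=16 S2=-12 S3=-2 S4=38 blocked=[2, 3]
Op 9: conn=4 S1=16 S2=-12 S3=-2 S4=48 blocked=[2, 3]
Op 10: conn=30 S1=16 S2=-12 S3=-2 S4=48 blocked=[2, 3]
Op 11: conn=30 S1=16 S2=12 S3=-2 S4=48 blocked=[3]
Op 12: conn=24 S1=16 S2=12 S3=-8 S4=48 blocked=[3]
Op 13: conn=18 S1=10 S2=12 S3=-8 S4=48 blocked=[3]
Op 14: conn=18 S1=30 S2=12 S3=-8 S4=48 blocked=[3]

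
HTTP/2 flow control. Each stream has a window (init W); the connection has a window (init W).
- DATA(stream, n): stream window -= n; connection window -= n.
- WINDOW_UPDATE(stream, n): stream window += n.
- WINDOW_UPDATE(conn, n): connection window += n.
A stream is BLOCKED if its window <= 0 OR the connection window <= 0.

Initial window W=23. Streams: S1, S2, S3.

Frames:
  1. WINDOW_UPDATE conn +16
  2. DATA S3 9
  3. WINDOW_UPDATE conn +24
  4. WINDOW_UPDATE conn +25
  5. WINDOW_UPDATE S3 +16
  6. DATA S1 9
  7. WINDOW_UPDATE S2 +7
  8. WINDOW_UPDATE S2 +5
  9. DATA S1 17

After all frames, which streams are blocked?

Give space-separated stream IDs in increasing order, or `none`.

Answer: S1

Derivation:
Op 1: conn=39 S1=23 S2=23 S3=23 blocked=[]
Op 2: conn=30 S1=23 S2=23 S3=14 blocked=[]
Op 3: conn=54 S1=23 S2=23 S3=14 blocked=[]
Op 4: conn=79 S1=23 S2=23 S3=14 blocked=[]
Op 5: conn=79 S1=23 S2=23 S3=30 blocked=[]
Op 6: conn=70 S1=14 S2=23 S3=30 blocked=[]
Op 7: conn=70 S1=14 S2=30 S3=30 blocked=[]
Op 8: conn=70 S1=14 S2=35 S3=30 blocked=[]
Op 9: conn=53 S1=-3 S2=35 S3=30 blocked=[1]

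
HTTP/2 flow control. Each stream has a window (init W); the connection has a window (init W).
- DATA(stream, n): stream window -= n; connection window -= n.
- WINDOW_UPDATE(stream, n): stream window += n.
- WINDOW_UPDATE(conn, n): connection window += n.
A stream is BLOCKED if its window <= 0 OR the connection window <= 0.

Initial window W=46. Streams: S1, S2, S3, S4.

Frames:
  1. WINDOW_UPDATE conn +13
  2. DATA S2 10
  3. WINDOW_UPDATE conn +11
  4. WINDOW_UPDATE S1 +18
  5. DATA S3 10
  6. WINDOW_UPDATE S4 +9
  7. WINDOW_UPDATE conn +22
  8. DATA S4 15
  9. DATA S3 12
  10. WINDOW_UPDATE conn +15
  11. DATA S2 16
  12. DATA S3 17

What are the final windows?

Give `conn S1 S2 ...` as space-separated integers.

Answer: 27 64 20 7 40

Derivation:
Op 1: conn=59 S1=46 S2=46 S3=46 S4=46 blocked=[]
Op 2: conn=49 S1=46 S2=36 S3=46 S4=46 blocked=[]
Op 3: conn=60 S1=46 S2=36 S3=46 S4=46 blocked=[]
Op 4: conn=60 S1=64 S2=36 S3=46 S4=46 blocked=[]
Op 5: conn=50 S1=64 S2=36 S3=36 S4=46 blocked=[]
Op 6: conn=50 S1=64 S2=36 S3=36 S4=55 blocked=[]
Op 7: conn=72 S1=64 S2=36 S3=36 S4=55 blocked=[]
Op 8: conn=57 S1=64 S2=36 S3=36 S4=40 blocked=[]
Op 9: conn=45 S1=64 S2=36 S3=24 S4=40 blocked=[]
Op 10: conn=60 S1=64 S2=36 S3=24 S4=40 blocked=[]
Op 11: conn=44 S1=64 S2=20 S3=24 S4=40 blocked=[]
Op 12: conn=27 S1=64 S2=20 S3=7 S4=40 blocked=[]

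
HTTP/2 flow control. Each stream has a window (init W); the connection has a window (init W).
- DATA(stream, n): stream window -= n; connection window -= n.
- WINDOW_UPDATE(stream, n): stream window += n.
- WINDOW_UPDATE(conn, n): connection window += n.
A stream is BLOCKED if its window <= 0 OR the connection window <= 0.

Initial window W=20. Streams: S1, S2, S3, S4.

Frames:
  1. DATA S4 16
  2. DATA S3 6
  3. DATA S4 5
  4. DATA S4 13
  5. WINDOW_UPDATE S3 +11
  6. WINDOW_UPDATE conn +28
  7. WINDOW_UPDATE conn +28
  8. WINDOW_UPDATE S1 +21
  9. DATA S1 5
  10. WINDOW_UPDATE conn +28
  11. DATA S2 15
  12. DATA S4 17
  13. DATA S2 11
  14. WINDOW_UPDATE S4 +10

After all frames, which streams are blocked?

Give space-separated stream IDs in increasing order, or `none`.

Op 1: conn=4 S1=20 S2=20 S3=20 S4=4 blocked=[]
Op 2: conn=-2 S1=20 S2=20 S3=14 S4=4 blocked=[1, 2, 3, 4]
Op 3: conn=-7 S1=20 S2=20 S3=14 S4=-1 blocked=[1, 2, 3, 4]
Op 4: conn=-20 S1=20 S2=20 S3=14 S4=-14 blocked=[1, 2, 3, 4]
Op 5: conn=-20 S1=20 S2=20 S3=25 S4=-14 blocked=[1, 2, 3, 4]
Op 6: conn=8 S1=20 S2=20 S3=25 S4=-14 blocked=[4]
Op 7: conn=36 S1=20 S2=20 S3=25 S4=-14 blocked=[4]
Op 8: conn=36 S1=41 S2=20 S3=25 S4=-14 blocked=[4]
Op 9: conn=31 S1=36 S2=20 S3=25 S4=-14 blocked=[4]
Op 10: conn=59 S1=36 S2=20 S3=25 S4=-14 blocked=[4]
Op 11: conn=44 S1=36 S2=5 S3=25 S4=-14 blocked=[4]
Op 12: conn=27 S1=36 S2=5 S3=25 S4=-31 blocked=[4]
Op 13: conn=16 S1=36 S2=-6 S3=25 S4=-31 blocked=[2, 4]
Op 14: conn=16 S1=36 S2=-6 S3=25 S4=-21 blocked=[2, 4]

Answer: S2 S4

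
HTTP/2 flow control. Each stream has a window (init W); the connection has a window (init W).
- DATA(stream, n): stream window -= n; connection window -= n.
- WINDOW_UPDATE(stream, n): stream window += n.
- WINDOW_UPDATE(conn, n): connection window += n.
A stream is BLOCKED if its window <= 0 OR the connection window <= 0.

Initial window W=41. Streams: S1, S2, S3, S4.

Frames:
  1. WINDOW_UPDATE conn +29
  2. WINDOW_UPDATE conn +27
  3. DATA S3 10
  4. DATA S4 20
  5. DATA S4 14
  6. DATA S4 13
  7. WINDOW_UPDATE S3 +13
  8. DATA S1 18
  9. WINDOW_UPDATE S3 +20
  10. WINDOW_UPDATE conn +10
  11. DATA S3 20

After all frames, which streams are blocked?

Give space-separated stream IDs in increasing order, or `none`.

Op 1: conn=70 S1=41 S2=41 S3=41 S4=41 blocked=[]
Op 2: conn=97 S1=41 S2=41 S3=41 S4=41 blocked=[]
Op 3: conn=87 S1=41 S2=41 S3=31 S4=41 blocked=[]
Op 4: conn=67 S1=41 S2=41 S3=31 S4=21 blocked=[]
Op 5: conn=53 S1=41 S2=41 S3=31 S4=7 blocked=[]
Op 6: conn=40 S1=41 S2=41 S3=31 S4=-6 blocked=[4]
Op 7: conn=40 S1=41 S2=41 S3=44 S4=-6 blocked=[4]
Op 8: conn=22 S1=23 S2=41 S3=44 S4=-6 blocked=[4]
Op 9: conn=22 S1=23 S2=41 S3=64 S4=-6 blocked=[4]
Op 10: conn=32 S1=23 S2=41 S3=64 S4=-6 blocked=[4]
Op 11: conn=12 S1=23 S2=41 S3=44 S4=-6 blocked=[4]

Answer: S4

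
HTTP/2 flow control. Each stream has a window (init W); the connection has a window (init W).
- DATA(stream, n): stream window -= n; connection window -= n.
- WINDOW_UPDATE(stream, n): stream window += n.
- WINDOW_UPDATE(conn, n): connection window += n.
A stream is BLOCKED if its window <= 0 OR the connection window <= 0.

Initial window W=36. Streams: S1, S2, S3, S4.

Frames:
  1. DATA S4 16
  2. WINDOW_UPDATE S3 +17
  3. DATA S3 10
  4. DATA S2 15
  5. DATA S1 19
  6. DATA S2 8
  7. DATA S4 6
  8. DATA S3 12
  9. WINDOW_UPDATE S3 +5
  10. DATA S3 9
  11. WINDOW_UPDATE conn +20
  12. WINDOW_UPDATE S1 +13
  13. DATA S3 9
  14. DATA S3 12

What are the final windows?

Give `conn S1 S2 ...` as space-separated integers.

Op 1: conn=20 S1=36 S2=36 S3=36 S4=20 blocked=[]
Op 2: conn=20 S1=36 S2=36 S3=53 S4=20 blocked=[]
Op 3: conn=10 S1=36 S2=36 S3=43 S4=20 blocked=[]
Op 4: conn=-5 S1=36 S2=21 S3=43 S4=20 blocked=[1, 2, 3, 4]
Op 5: conn=-24 S1=17 S2=21 S3=43 S4=20 blocked=[1, 2, 3, 4]
Op 6: conn=-32 S1=17 S2=13 S3=43 S4=20 blocked=[1, 2, 3, 4]
Op 7: conn=-38 S1=17 S2=13 S3=43 S4=14 blocked=[1, 2, 3, 4]
Op 8: conn=-50 S1=17 S2=13 S3=31 S4=14 blocked=[1, 2, 3, 4]
Op 9: conn=-50 S1=17 S2=13 S3=36 S4=14 blocked=[1, 2, 3, 4]
Op 10: conn=-59 S1=17 S2=13 S3=27 S4=14 blocked=[1, 2, 3, 4]
Op 11: conn=-39 S1=17 S2=13 S3=27 S4=14 blocked=[1, 2, 3, 4]
Op 12: conn=-39 S1=30 S2=13 S3=27 S4=14 blocked=[1, 2, 3, 4]
Op 13: conn=-48 S1=30 S2=13 S3=18 S4=14 blocked=[1, 2, 3, 4]
Op 14: conn=-60 S1=30 S2=13 S3=6 S4=14 blocked=[1, 2, 3, 4]

Answer: -60 30 13 6 14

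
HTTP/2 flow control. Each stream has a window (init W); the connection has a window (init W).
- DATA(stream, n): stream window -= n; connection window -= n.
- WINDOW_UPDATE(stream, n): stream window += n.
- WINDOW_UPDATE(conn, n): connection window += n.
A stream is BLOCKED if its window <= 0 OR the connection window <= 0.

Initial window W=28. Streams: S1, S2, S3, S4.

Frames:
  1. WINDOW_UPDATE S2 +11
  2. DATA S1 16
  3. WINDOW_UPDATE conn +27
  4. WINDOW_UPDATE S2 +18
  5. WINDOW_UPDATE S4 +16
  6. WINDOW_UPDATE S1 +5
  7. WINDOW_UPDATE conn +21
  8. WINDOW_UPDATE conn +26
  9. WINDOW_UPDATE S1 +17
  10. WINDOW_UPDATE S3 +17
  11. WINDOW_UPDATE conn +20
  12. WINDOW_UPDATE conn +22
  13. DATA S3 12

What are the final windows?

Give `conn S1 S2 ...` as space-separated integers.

Op 1: conn=28 S1=28 S2=39 S3=28 S4=28 blocked=[]
Op 2: conn=12 S1=12 S2=39 S3=28 S4=28 blocked=[]
Op 3: conn=39 S1=12 S2=39 S3=28 S4=28 blocked=[]
Op 4: conn=39 S1=12 S2=57 S3=28 S4=28 blocked=[]
Op 5: conn=39 S1=12 S2=57 S3=28 S4=44 blocked=[]
Op 6: conn=39 S1=17 S2=57 S3=28 S4=44 blocked=[]
Op 7: conn=60 S1=17 S2=57 S3=28 S4=44 blocked=[]
Op 8: conn=86 S1=17 S2=57 S3=28 S4=44 blocked=[]
Op 9: conn=86 S1=34 S2=57 S3=28 S4=44 blocked=[]
Op 10: conn=86 S1=34 S2=57 S3=45 S4=44 blocked=[]
Op 11: conn=106 S1=34 S2=57 S3=45 S4=44 blocked=[]
Op 12: conn=128 S1=34 S2=57 S3=45 S4=44 blocked=[]
Op 13: conn=116 S1=34 S2=57 S3=33 S4=44 blocked=[]

Answer: 116 34 57 33 44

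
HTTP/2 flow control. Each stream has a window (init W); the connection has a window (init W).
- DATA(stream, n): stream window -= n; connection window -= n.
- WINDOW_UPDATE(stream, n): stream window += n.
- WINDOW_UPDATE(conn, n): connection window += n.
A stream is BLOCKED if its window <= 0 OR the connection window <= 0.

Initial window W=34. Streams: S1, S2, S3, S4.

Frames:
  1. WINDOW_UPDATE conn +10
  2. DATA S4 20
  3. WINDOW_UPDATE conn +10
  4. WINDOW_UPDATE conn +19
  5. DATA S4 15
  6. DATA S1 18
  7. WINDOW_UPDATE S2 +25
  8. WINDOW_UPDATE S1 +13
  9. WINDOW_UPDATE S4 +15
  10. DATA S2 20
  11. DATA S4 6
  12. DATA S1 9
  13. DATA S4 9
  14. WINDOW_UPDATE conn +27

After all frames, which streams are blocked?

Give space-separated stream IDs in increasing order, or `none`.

Op 1: conn=44 S1=34 S2=34 S3=34 S4=34 blocked=[]
Op 2: conn=24 S1=34 S2=34 S3=34 S4=14 blocked=[]
Op 3: conn=34 S1=34 S2=34 S3=34 S4=14 blocked=[]
Op 4: conn=53 S1=34 S2=34 S3=34 S4=14 blocked=[]
Op 5: conn=38 S1=34 S2=34 S3=34 S4=-1 blocked=[4]
Op 6: conn=20 S1=16 S2=34 S3=34 S4=-1 blocked=[4]
Op 7: conn=20 S1=16 S2=59 S3=34 S4=-1 blocked=[4]
Op 8: conn=20 S1=29 S2=59 S3=34 S4=-1 blocked=[4]
Op 9: conn=20 S1=29 S2=59 S3=34 S4=14 blocked=[]
Op 10: conn=0 S1=29 S2=39 S3=34 S4=14 blocked=[1, 2, 3, 4]
Op 11: conn=-6 S1=29 S2=39 S3=34 S4=8 blocked=[1, 2, 3, 4]
Op 12: conn=-15 S1=20 S2=39 S3=34 S4=8 blocked=[1, 2, 3, 4]
Op 13: conn=-24 S1=20 S2=39 S3=34 S4=-1 blocked=[1, 2, 3, 4]
Op 14: conn=3 S1=20 S2=39 S3=34 S4=-1 blocked=[4]

Answer: S4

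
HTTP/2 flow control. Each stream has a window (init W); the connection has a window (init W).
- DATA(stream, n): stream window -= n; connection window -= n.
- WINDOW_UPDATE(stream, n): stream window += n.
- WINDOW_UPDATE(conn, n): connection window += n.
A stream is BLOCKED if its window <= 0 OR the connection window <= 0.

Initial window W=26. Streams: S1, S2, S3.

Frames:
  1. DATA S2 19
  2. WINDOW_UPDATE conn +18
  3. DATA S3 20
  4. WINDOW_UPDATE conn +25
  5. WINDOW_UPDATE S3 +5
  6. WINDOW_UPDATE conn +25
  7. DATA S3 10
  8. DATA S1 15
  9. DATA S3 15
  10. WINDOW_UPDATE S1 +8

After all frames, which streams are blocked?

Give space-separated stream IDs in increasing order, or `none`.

Answer: S3

Derivation:
Op 1: conn=7 S1=26 S2=7 S3=26 blocked=[]
Op 2: conn=25 S1=26 S2=7 S3=26 blocked=[]
Op 3: conn=5 S1=26 S2=7 S3=6 blocked=[]
Op 4: conn=30 S1=26 S2=7 S3=6 blocked=[]
Op 5: conn=30 S1=26 S2=7 S3=11 blocked=[]
Op 6: conn=55 S1=26 S2=7 S3=11 blocked=[]
Op 7: conn=45 S1=26 S2=7 S3=1 blocked=[]
Op 8: conn=30 S1=11 S2=7 S3=1 blocked=[]
Op 9: conn=15 S1=11 S2=7 S3=-14 blocked=[3]
Op 10: conn=15 S1=19 S2=7 S3=-14 blocked=[3]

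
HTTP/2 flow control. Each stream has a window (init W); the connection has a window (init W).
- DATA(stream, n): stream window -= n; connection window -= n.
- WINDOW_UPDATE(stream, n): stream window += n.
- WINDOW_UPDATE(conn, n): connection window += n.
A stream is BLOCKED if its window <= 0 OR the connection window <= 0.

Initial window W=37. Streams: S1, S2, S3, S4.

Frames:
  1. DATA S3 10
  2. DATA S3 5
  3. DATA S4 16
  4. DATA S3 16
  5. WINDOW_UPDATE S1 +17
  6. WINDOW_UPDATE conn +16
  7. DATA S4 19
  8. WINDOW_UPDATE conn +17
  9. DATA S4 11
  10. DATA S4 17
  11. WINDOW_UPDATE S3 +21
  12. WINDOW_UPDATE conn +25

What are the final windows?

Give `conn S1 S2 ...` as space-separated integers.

Answer: 1 54 37 27 -26

Derivation:
Op 1: conn=27 S1=37 S2=37 S3=27 S4=37 blocked=[]
Op 2: conn=22 S1=37 S2=37 S3=22 S4=37 blocked=[]
Op 3: conn=6 S1=37 S2=37 S3=22 S4=21 blocked=[]
Op 4: conn=-10 S1=37 S2=37 S3=6 S4=21 blocked=[1, 2, 3, 4]
Op 5: conn=-10 S1=54 S2=37 S3=6 S4=21 blocked=[1, 2, 3, 4]
Op 6: conn=6 S1=54 S2=37 S3=6 S4=21 blocked=[]
Op 7: conn=-13 S1=54 S2=37 S3=6 S4=2 blocked=[1, 2, 3, 4]
Op 8: conn=4 S1=54 S2=37 S3=6 S4=2 blocked=[]
Op 9: conn=-7 S1=54 S2=37 S3=6 S4=-9 blocked=[1, 2, 3, 4]
Op 10: conn=-24 S1=54 S2=37 S3=6 S4=-26 blocked=[1, 2, 3, 4]
Op 11: conn=-24 S1=54 S2=37 S3=27 S4=-26 blocked=[1, 2, 3, 4]
Op 12: conn=1 S1=54 S2=37 S3=27 S4=-26 blocked=[4]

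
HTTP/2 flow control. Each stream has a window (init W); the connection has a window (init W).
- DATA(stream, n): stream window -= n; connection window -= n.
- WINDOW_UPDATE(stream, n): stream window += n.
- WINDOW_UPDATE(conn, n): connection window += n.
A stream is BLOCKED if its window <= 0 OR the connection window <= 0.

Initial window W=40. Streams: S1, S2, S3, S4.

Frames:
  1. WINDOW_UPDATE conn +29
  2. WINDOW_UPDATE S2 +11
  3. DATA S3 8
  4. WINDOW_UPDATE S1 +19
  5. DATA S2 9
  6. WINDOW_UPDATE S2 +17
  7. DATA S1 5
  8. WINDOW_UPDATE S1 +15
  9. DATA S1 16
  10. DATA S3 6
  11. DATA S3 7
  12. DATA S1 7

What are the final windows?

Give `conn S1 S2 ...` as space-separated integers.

Answer: 11 46 59 19 40

Derivation:
Op 1: conn=69 S1=40 S2=40 S3=40 S4=40 blocked=[]
Op 2: conn=69 S1=40 S2=51 S3=40 S4=40 blocked=[]
Op 3: conn=61 S1=40 S2=51 S3=32 S4=40 blocked=[]
Op 4: conn=61 S1=59 S2=51 S3=32 S4=40 blocked=[]
Op 5: conn=52 S1=59 S2=42 S3=32 S4=40 blocked=[]
Op 6: conn=52 S1=59 S2=59 S3=32 S4=40 blocked=[]
Op 7: conn=47 S1=54 S2=59 S3=32 S4=40 blocked=[]
Op 8: conn=47 S1=69 S2=59 S3=32 S4=40 blocked=[]
Op 9: conn=31 S1=53 S2=59 S3=32 S4=40 blocked=[]
Op 10: conn=25 S1=53 S2=59 S3=26 S4=40 blocked=[]
Op 11: conn=18 S1=53 S2=59 S3=19 S4=40 blocked=[]
Op 12: conn=11 S1=46 S2=59 S3=19 S4=40 blocked=[]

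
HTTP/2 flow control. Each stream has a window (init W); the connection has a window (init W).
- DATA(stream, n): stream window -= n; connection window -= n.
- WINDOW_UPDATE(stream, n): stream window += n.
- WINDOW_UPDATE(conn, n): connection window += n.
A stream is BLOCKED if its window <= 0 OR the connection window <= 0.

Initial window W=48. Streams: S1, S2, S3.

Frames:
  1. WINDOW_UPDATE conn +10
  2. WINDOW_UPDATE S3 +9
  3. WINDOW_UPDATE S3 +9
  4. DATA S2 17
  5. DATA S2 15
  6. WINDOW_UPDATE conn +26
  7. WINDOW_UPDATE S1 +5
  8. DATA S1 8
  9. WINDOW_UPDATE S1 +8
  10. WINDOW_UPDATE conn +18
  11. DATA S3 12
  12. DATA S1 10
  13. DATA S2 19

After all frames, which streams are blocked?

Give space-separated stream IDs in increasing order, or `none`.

Op 1: conn=58 S1=48 S2=48 S3=48 blocked=[]
Op 2: conn=58 S1=48 S2=48 S3=57 blocked=[]
Op 3: conn=58 S1=48 S2=48 S3=66 blocked=[]
Op 4: conn=41 S1=48 S2=31 S3=66 blocked=[]
Op 5: conn=26 S1=48 S2=16 S3=66 blocked=[]
Op 6: conn=52 S1=48 S2=16 S3=66 blocked=[]
Op 7: conn=52 S1=53 S2=16 S3=66 blocked=[]
Op 8: conn=44 S1=45 S2=16 S3=66 blocked=[]
Op 9: conn=44 S1=53 S2=16 S3=66 blocked=[]
Op 10: conn=62 S1=53 S2=16 S3=66 blocked=[]
Op 11: conn=50 S1=53 S2=16 S3=54 blocked=[]
Op 12: conn=40 S1=43 S2=16 S3=54 blocked=[]
Op 13: conn=21 S1=43 S2=-3 S3=54 blocked=[2]

Answer: S2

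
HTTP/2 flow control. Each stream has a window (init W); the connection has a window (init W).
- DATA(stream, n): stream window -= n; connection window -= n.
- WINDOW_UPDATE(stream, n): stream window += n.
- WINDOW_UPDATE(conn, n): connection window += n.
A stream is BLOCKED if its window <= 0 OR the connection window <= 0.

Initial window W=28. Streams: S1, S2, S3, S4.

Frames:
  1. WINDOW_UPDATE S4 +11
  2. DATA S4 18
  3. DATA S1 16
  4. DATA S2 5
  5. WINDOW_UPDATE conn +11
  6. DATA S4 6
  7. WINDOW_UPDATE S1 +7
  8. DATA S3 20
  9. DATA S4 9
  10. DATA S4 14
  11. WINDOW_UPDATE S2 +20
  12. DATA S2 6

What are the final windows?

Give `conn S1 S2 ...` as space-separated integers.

Answer: -55 19 37 8 -8

Derivation:
Op 1: conn=28 S1=28 S2=28 S3=28 S4=39 blocked=[]
Op 2: conn=10 S1=28 S2=28 S3=28 S4=21 blocked=[]
Op 3: conn=-6 S1=12 S2=28 S3=28 S4=21 blocked=[1, 2, 3, 4]
Op 4: conn=-11 S1=12 S2=23 S3=28 S4=21 blocked=[1, 2, 3, 4]
Op 5: conn=0 S1=12 S2=23 S3=28 S4=21 blocked=[1, 2, 3, 4]
Op 6: conn=-6 S1=12 S2=23 S3=28 S4=15 blocked=[1, 2, 3, 4]
Op 7: conn=-6 S1=19 S2=23 S3=28 S4=15 blocked=[1, 2, 3, 4]
Op 8: conn=-26 S1=19 S2=23 S3=8 S4=15 blocked=[1, 2, 3, 4]
Op 9: conn=-35 S1=19 S2=23 S3=8 S4=6 blocked=[1, 2, 3, 4]
Op 10: conn=-49 S1=19 S2=23 S3=8 S4=-8 blocked=[1, 2, 3, 4]
Op 11: conn=-49 S1=19 S2=43 S3=8 S4=-8 blocked=[1, 2, 3, 4]
Op 12: conn=-55 S1=19 S2=37 S3=8 S4=-8 blocked=[1, 2, 3, 4]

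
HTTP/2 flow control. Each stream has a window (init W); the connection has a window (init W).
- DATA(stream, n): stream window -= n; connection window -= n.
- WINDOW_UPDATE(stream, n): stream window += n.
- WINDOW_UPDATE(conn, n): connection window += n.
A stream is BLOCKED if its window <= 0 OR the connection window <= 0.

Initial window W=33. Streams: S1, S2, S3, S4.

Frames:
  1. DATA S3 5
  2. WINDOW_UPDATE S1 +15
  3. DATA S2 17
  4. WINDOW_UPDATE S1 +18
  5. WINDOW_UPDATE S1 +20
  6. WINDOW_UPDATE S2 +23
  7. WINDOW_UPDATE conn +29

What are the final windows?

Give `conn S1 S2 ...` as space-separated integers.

Op 1: conn=28 S1=33 S2=33 S3=28 S4=33 blocked=[]
Op 2: conn=28 S1=48 S2=33 S3=28 S4=33 blocked=[]
Op 3: conn=11 S1=48 S2=16 S3=28 S4=33 blocked=[]
Op 4: conn=11 S1=66 S2=16 S3=28 S4=33 blocked=[]
Op 5: conn=11 S1=86 S2=16 S3=28 S4=33 blocked=[]
Op 6: conn=11 S1=86 S2=39 S3=28 S4=33 blocked=[]
Op 7: conn=40 S1=86 S2=39 S3=28 S4=33 blocked=[]

Answer: 40 86 39 28 33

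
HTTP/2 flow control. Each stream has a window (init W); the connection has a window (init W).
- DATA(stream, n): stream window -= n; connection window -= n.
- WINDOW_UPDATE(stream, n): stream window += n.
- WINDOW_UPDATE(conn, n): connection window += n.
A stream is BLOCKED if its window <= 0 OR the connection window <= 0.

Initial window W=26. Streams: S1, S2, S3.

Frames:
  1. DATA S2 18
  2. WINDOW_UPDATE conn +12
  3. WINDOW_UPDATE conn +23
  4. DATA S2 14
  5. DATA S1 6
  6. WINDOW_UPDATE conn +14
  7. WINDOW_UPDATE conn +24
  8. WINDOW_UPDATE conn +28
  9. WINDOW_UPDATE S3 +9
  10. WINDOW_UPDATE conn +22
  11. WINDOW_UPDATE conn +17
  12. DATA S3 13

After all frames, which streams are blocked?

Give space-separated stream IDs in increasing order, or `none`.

Op 1: conn=8 S1=26 S2=8 S3=26 blocked=[]
Op 2: conn=20 S1=26 S2=8 S3=26 blocked=[]
Op 3: conn=43 S1=26 S2=8 S3=26 blocked=[]
Op 4: conn=29 S1=26 S2=-6 S3=26 blocked=[2]
Op 5: conn=23 S1=20 S2=-6 S3=26 blocked=[2]
Op 6: conn=37 S1=20 S2=-6 S3=26 blocked=[2]
Op 7: conn=61 S1=20 S2=-6 S3=26 blocked=[2]
Op 8: conn=89 S1=20 S2=-6 S3=26 blocked=[2]
Op 9: conn=89 S1=20 S2=-6 S3=35 blocked=[2]
Op 10: conn=111 S1=20 S2=-6 S3=35 blocked=[2]
Op 11: conn=128 S1=20 S2=-6 S3=35 blocked=[2]
Op 12: conn=115 S1=20 S2=-6 S3=22 blocked=[2]

Answer: S2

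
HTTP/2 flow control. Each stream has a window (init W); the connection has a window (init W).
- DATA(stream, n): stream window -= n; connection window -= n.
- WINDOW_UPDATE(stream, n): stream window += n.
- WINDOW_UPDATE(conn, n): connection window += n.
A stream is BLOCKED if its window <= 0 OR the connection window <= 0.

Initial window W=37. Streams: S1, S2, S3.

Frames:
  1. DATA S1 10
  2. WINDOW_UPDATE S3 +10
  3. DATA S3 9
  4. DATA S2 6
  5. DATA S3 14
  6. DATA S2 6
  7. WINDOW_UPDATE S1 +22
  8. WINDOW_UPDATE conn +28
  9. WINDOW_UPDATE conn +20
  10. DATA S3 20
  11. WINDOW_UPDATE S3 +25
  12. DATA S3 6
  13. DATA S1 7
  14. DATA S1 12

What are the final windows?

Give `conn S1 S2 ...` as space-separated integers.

Answer: -5 30 25 23

Derivation:
Op 1: conn=27 S1=27 S2=37 S3=37 blocked=[]
Op 2: conn=27 S1=27 S2=37 S3=47 blocked=[]
Op 3: conn=18 S1=27 S2=37 S3=38 blocked=[]
Op 4: conn=12 S1=27 S2=31 S3=38 blocked=[]
Op 5: conn=-2 S1=27 S2=31 S3=24 blocked=[1, 2, 3]
Op 6: conn=-8 S1=27 S2=25 S3=24 blocked=[1, 2, 3]
Op 7: conn=-8 S1=49 S2=25 S3=24 blocked=[1, 2, 3]
Op 8: conn=20 S1=49 S2=25 S3=24 blocked=[]
Op 9: conn=40 S1=49 S2=25 S3=24 blocked=[]
Op 10: conn=20 S1=49 S2=25 S3=4 blocked=[]
Op 11: conn=20 S1=49 S2=25 S3=29 blocked=[]
Op 12: conn=14 S1=49 S2=25 S3=23 blocked=[]
Op 13: conn=7 S1=42 S2=25 S3=23 blocked=[]
Op 14: conn=-5 S1=30 S2=25 S3=23 blocked=[1, 2, 3]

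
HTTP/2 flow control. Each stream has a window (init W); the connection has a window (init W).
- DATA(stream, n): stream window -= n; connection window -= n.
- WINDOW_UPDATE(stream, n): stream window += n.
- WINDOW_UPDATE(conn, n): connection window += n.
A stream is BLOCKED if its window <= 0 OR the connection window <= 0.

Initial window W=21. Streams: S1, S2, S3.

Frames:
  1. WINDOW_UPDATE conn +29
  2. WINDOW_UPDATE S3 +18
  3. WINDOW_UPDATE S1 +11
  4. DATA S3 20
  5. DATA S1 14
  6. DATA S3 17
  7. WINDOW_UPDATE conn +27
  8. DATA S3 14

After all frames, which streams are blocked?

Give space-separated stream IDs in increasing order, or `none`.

Answer: S3

Derivation:
Op 1: conn=50 S1=21 S2=21 S3=21 blocked=[]
Op 2: conn=50 S1=21 S2=21 S3=39 blocked=[]
Op 3: conn=50 S1=32 S2=21 S3=39 blocked=[]
Op 4: conn=30 S1=32 S2=21 S3=19 blocked=[]
Op 5: conn=16 S1=18 S2=21 S3=19 blocked=[]
Op 6: conn=-1 S1=18 S2=21 S3=2 blocked=[1, 2, 3]
Op 7: conn=26 S1=18 S2=21 S3=2 blocked=[]
Op 8: conn=12 S1=18 S2=21 S3=-12 blocked=[3]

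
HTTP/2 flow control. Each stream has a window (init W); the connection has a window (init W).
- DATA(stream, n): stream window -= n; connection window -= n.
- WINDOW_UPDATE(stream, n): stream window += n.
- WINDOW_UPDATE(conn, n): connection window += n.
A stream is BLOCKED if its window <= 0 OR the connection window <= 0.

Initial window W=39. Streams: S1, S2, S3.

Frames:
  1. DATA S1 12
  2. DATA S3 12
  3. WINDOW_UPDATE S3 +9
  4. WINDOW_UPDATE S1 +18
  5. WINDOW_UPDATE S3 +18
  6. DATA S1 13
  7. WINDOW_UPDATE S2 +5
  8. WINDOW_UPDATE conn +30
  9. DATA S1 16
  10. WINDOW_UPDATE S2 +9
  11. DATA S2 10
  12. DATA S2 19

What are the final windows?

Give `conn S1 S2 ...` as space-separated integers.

Op 1: conn=27 S1=27 S2=39 S3=39 blocked=[]
Op 2: conn=15 S1=27 S2=39 S3=27 blocked=[]
Op 3: conn=15 S1=27 S2=39 S3=36 blocked=[]
Op 4: conn=15 S1=45 S2=39 S3=36 blocked=[]
Op 5: conn=15 S1=45 S2=39 S3=54 blocked=[]
Op 6: conn=2 S1=32 S2=39 S3=54 blocked=[]
Op 7: conn=2 S1=32 S2=44 S3=54 blocked=[]
Op 8: conn=32 S1=32 S2=44 S3=54 blocked=[]
Op 9: conn=16 S1=16 S2=44 S3=54 blocked=[]
Op 10: conn=16 S1=16 S2=53 S3=54 blocked=[]
Op 11: conn=6 S1=16 S2=43 S3=54 blocked=[]
Op 12: conn=-13 S1=16 S2=24 S3=54 blocked=[1, 2, 3]

Answer: -13 16 24 54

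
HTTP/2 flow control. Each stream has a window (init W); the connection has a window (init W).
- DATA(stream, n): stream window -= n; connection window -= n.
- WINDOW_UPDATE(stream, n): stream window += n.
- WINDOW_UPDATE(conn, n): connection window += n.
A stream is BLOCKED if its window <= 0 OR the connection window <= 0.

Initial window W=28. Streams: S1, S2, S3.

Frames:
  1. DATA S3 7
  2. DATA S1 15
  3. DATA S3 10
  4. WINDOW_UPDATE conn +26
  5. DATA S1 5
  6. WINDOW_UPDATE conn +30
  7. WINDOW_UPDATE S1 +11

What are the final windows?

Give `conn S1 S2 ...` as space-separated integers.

Op 1: conn=21 S1=28 S2=28 S3=21 blocked=[]
Op 2: conn=6 S1=13 S2=28 S3=21 blocked=[]
Op 3: conn=-4 S1=13 S2=28 S3=11 blocked=[1, 2, 3]
Op 4: conn=22 S1=13 S2=28 S3=11 blocked=[]
Op 5: conn=17 S1=8 S2=28 S3=11 blocked=[]
Op 6: conn=47 S1=8 S2=28 S3=11 blocked=[]
Op 7: conn=47 S1=19 S2=28 S3=11 blocked=[]

Answer: 47 19 28 11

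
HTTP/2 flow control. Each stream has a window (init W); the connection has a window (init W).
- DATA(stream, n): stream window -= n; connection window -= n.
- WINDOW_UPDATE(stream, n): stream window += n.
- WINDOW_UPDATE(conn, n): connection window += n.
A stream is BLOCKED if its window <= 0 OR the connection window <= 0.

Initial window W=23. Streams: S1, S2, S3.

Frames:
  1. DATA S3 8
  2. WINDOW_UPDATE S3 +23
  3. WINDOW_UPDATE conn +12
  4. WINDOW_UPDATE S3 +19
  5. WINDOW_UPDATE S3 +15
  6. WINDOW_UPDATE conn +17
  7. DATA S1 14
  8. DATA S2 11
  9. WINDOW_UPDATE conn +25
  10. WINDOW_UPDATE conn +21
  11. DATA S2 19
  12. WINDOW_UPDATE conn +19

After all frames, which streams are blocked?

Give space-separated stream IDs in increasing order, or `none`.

Op 1: conn=15 S1=23 S2=23 S3=15 blocked=[]
Op 2: conn=15 S1=23 S2=23 S3=38 blocked=[]
Op 3: conn=27 S1=23 S2=23 S3=38 blocked=[]
Op 4: conn=27 S1=23 S2=23 S3=57 blocked=[]
Op 5: conn=27 S1=23 S2=23 S3=72 blocked=[]
Op 6: conn=44 S1=23 S2=23 S3=72 blocked=[]
Op 7: conn=30 S1=9 S2=23 S3=72 blocked=[]
Op 8: conn=19 S1=9 S2=12 S3=72 blocked=[]
Op 9: conn=44 S1=9 S2=12 S3=72 blocked=[]
Op 10: conn=65 S1=9 S2=12 S3=72 blocked=[]
Op 11: conn=46 S1=9 S2=-7 S3=72 blocked=[2]
Op 12: conn=65 S1=9 S2=-7 S3=72 blocked=[2]

Answer: S2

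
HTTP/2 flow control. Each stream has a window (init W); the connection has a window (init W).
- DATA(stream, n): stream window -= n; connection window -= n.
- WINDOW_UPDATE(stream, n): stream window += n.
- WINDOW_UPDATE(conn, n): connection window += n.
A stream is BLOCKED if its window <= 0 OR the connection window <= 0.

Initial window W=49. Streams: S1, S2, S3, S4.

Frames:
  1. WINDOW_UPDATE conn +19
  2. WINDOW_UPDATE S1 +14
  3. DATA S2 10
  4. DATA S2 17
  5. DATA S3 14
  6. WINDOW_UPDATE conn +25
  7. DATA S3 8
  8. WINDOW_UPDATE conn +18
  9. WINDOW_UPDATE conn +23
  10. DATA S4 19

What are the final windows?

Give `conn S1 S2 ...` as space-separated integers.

Answer: 66 63 22 27 30

Derivation:
Op 1: conn=68 S1=49 S2=49 S3=49 S4=49 blocked=[]
Op 2: conn=68 S1=63 S2=49 S3=49 S4=49 blocked=[]
Op 3: conn=58 S1=63 S2=39 S3=49 S4=49 blocked=[]
Op 4: conn=41 S1=63 S2=22 S3=49 S4=49 blocked=[]
Op 5: conn=27 S1=63 S2=22 S3=35 S4=49 blocked=[]
Op 6: conn=52 S1=63 S2=22 S3=35 S4=49 blocked=[]
Op 7: conn=44 S1=63 S2=22 S3=27 S4=49 blocked=[]
Op 8: conn=62 S1=63 S2=22 S3=27 S4=49 blocked=[]
Op 9: conn=85 S1=63 S2=22 S3=27 S4=49 blocked=[]
Op 10: conn=66 S1=63 S2=22 S3=27 S4=30 blocked=[]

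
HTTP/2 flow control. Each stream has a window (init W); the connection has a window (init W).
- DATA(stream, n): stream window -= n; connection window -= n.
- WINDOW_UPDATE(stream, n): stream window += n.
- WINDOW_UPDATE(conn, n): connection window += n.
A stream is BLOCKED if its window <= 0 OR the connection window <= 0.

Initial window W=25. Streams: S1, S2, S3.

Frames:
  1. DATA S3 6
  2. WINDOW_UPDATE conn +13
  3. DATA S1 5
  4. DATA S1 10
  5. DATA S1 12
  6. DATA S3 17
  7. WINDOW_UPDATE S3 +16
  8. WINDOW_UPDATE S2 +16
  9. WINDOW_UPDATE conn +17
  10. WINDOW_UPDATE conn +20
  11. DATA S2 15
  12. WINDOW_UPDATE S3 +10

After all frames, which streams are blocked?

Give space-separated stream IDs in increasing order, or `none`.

Answer: S1

Derivation:
Op 1: conn=19 S1=25 S2=25 S3=19 blocked=[]
Op 2: conn=32 S1=25 S2=25 S3=19 blocked=[]
Op 3: conn=27 S1=20 S2=25 S3=19 blocked=[]
Op 4: conn=17 S1=10 S2=25 S3=19 blocked=[]
Op 5: conn=5 S1=-2 S2=25 S3=19 blocked=[1]
Op 6: conn=-12 S1=-2 S2=25 S3=2 blocked=[1, 2, 3]
Op 7: conn=-12 S1=-2 S2=25 S3=18 blocked=[1, 2, 3]
Op 8: conn=-12 S1=-2 S2=41 S3=18 blocked=[1, 2, 3]
Op 9: conn=5 S1=-2 S2=41 S3=18 blocked=[1]
Op 10: conn=25 S1=-2 S2=41 S3=18 blocked=[1]
Op 11: conn=10 S1=-2 S2=26 S3=18 blocked=[1]
Op 12: conn=10 S1=-2 S2=26 S3=28 blocked=[1]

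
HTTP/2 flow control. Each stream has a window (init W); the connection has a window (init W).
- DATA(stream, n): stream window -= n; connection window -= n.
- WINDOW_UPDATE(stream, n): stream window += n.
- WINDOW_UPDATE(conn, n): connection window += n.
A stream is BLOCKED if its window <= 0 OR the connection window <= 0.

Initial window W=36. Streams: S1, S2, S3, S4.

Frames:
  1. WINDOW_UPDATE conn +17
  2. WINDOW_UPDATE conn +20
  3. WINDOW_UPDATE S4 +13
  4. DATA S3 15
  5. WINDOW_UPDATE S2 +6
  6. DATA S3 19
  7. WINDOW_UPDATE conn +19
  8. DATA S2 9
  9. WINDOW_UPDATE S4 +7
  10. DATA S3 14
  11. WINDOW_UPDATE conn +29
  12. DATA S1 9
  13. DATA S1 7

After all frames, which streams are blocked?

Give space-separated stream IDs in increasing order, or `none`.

Answer: S3

Derivation:
Op 1: conn=53 S1=36 S2=36 S3=36 S4=36 blocked=[]
Op 2: conn=73 S1=36 S2=36 S3=36 S4=36 blocked=[]
Op 3: conn=73 S1=36 S2=36 S3=36 S4=49 blocked=[]
Op 4: conn=58 S1=36 S2=36 S3=21 S4=49 blocked=[]
Op 5: conn=58 S1=36 S2=42 S3=21 S4=49 blocked=[]
Op 6: conn=39 S1=36 S2=42 S3=2 S4=49 blocked=[]
Op 7: conn=58 S1=36 S2=42 S3=2 S4=49 blocked=[]
Op 8: conn=49 S1=36 S2=33 S3=2 S4=49 blocked=[]
Op 9: conn=49 S1=36 S2=33 S3=2 S4=56 blocked=[]
Op 10: conn=35 S1=36 S2=33 S3=-12 S4=56 blocked=[3]
Op 11: conn=64 S1=36 S2=33 S3=-12 S4=56 blocked=[3]
Op 12: conn=55 S1=27 S2=33 S3=-12 S4=56 blocked=[3]
Op 13: conn=48 S1=20 S2=33 S3=-12 S4=56 blocked=[3]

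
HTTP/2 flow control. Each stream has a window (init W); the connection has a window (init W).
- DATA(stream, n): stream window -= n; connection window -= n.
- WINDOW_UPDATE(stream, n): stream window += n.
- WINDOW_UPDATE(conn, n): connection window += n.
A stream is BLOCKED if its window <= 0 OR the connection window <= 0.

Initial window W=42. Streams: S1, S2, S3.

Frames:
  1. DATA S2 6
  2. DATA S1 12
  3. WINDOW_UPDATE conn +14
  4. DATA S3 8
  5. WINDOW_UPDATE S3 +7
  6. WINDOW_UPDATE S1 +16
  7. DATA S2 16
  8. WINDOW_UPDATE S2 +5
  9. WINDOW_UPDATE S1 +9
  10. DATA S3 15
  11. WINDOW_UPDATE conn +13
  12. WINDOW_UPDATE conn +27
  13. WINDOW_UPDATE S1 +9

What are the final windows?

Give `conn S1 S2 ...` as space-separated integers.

Answer: 39 64 25 26

Derivation:
Op 1: conn=36 S1=42 S2=36 S3=42 blocked=[]
Op 2: conn=24 S1=30 S2=36 S3=42 blocked=[]
Op 3: conn=38 S1=30 S2=36 S3=42 blocked=[]
Op 4: conn=30 S1=30 S2=36 S3=34 blocked=[]
Op 5: conn=30 S1=30 S2=36 S3=41 blocked=[]
Op 6: conn=30 S1=46 S2=36 S3=41 blocked=[]
Op 7: conn=14 S1=46 S2=20 S3=41 blocked=[]
Op 8: conn=14 S1=46 S2=25 S3=41 blocked=[]
Op 9: conn=14 S1=55 S2=25 S3=41 blocked=[]
Op 10: conn=-1 S1=55 S2=25 S3=26 blocked=[1, 2, 3]
Op 11: conn=12 S1=55 S2=25 S3=26 blocked=[]
Op 12: conn=39 S1=55 S2=25 S3=26 blocked=[]
Op 13: conn=39 S1=64 S2=25 S3=26 blocked=[]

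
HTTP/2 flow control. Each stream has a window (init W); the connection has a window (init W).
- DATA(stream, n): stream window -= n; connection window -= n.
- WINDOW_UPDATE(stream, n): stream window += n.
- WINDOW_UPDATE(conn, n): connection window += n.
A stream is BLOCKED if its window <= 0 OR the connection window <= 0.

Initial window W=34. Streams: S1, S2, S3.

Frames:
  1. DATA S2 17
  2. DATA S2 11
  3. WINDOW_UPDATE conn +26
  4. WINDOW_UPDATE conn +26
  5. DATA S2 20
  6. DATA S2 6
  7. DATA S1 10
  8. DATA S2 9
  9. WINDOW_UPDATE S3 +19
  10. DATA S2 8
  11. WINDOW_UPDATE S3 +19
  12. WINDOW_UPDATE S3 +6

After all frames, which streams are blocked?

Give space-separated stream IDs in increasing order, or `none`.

Op 1: conn=17 S1=34 S2=17 S3=34 blocked=[]
Op 2: conn=6 S1=34 S2=6 S3=34 blocked=[]
Op 3: conn=32 S1=34 S2=6 S3=34 blocked=[]
Op 4: conn=58 S1=34 S2=6 S3=34 blocked=[]
Op 5: conn=38 S1=34 S2=-14 S3=34 blocked=[2]
Op 6: conn=32 S1=34 S2=-20 S3=34 blocked=[2]
Op 7: conn=22 S1=24 S2=-20 S3=34 blocked=[2]
Op 8: conn=13 S1=24 S2=-29 S3=34 blocked=[2]
Op 9: conn=13 S1=24 S2=-29 S3=53 blocked=[2]
Op 10: conn=5 S1=24 S2=-37 S3=53 blocked=[2]
Op 11: conn=5 S1=24 S2=-37 S3=72 blocked=[2]
Op 12: conn=5 S1=24 S2=-37 S3=78 blocked=[2]

Answer: S2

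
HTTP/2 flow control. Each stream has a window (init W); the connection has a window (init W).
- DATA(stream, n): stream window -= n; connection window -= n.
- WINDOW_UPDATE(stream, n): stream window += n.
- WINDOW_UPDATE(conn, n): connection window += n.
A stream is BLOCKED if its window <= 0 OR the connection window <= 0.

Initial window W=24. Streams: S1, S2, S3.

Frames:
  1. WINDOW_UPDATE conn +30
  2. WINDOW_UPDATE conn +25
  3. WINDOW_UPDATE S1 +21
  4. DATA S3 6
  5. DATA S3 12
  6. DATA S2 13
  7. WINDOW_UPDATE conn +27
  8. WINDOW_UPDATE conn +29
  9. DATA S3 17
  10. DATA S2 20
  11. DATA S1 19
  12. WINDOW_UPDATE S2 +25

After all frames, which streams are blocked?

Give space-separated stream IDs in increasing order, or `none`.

Op 1: conn=54 S1=24 S2=24 S3=24 blocked=[]
Op 2: conn=79 S1=24 S2=24 S3=24 blocked=[]
Op 3: conn=79 S1=45 S2=24 S3=24 blocked=[]
Op 4: conn=73 S1=45 S2=24 S3=18 blocked=[]
Op 5: conn=61 S1=45 S2=24 S3=6 blocked=[]
Op 6: conn=48 S1=45 S2=11 S3=6 blocked=[]
Op 7: conn=75 S1=45 S2=11 S3=6 blocked=[]
Op 8: conn=104 S1=45 S2=11 S3=6 blocked=[]
Op 9: conn=87 S1=45 S2=11 S3=-11 blocked=[3]
Op 10: conn=67 S1=45 S2=-9 S3=-11 blocked=[2, 3]
Op 11: conn=48 S1=26 S2=-9 S3=-11 blocked=[2, 3]
Op 12: conn=48 S1=26 S2=16 S3=-11 blocked=[3]

Answer: S3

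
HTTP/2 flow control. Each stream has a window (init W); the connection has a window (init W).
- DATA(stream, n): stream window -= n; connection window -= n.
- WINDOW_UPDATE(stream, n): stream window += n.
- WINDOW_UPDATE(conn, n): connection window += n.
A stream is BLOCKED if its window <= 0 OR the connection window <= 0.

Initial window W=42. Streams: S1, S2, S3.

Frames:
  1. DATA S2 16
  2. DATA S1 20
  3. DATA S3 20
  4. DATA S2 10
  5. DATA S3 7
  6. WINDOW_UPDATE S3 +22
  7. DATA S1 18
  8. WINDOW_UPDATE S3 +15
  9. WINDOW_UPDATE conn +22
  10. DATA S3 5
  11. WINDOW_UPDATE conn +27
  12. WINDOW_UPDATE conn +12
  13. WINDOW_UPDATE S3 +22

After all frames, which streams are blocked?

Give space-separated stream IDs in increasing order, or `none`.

Answer: none

Derivation:
Op 1: conn=26 S1=42 S2=26 S3=42 blocked=[]
Op 2: conn=6 S1=22 S2=26 S3=42 blocked=[]
Op 3: conn=-14 S1=22 S2=26 S3=22 blocked=[1, 2, 3]
Op 4: conn=-24 S1=22 S2=16 S3=22 blocked=[1, 2, 3]
Op 5: conn=-31 S1=22 S2=16 S3=15 blocked=[1, 2, 3]
Op 6: conn=-31 S1=22 S2=16 S3=37 blocked=[1, 2, 3]
Op 7: conn=-49 S1=4 S2=16 S3=37 blocked=[1, 2, 3]
Op 8: conn=-49 S1=4 S2=16 S3=52 blocked=[1, 2, 3]
Op 9: conn=-27 S1=4 S2=16 S3=52 blocked=[1, 2, 3]
Op 10: conn=-32 S1=4 S2=16 S3=47 blocked=[1, 2, 3]
Op 11: conn=-5 S1=4 S2=16 S3=47 blocked=[1, 2, 3]
Op 12: conn=7 S1=4 S2=16 S3=47 blocked=[]
Op 13: conn=7 S1=4 S2=16 S3=69 blocked=[]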